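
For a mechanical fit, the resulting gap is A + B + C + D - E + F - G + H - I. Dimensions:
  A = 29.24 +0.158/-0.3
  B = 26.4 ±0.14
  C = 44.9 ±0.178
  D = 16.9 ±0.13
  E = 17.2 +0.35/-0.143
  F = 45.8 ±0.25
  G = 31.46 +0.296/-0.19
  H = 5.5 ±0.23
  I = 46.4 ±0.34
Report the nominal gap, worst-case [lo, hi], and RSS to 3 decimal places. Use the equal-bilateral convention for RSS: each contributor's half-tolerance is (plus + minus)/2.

Stack each dimension's contribution:
  +A: nom +29.240 → Σnom=29.240; wc +0.158/-0.300 → slack +0.158/-0.300; half-tol=0.229, Σhalf²=0.052441
  +B: nom +26.400 → Σnom=55.640; wc +0.140/-0.140 → slack +0.298/-0.440; half-tol=0.140, Σhalf²=0.072041
  +C: nom +44.900 → Σnom=100.540; wc +0.178/-0.178 → slack +0.476/-0.618; half-tol=0.178, Σhalf²=0.103725
  +D: nom +16.900 → Σnom=117.440; wc +0.130/-0.130 → slack +0.606/-0.748; half-tol=0.130, Σhalf²=0.120625
  -E: nom -17.200 → Σnom=100.240; wc +0.143/-0.350 → slack +0.749/-1.098; half-tol=0.246, Σhalf²=0.181387
  +F: nom +45.800 → Σnom=146.040; wc +0.250/-0.250 → slack +0.999/-1.348; half-tol=0.250, Σhalf²=0.243887
  -G: nom -31.460 → Σnom=114.580; wc +0.190/-0.296 → slack +1.189/-1.644; half-tol=0.243, Σhalf²=0.302936
  +H: nom +5.500 → Σnom=120.080; wc +0.230/-0.230 → slack +1.419/-1.874; half-tol=0.230, Σhalf²=0.355836
  -I: nom -46.400 → Σnom=73.680; wc +0.340/-0.340 → slack +1.759/-2.214; half-tol=0.340, Σhalf²=0.471436
Nominal = 73.680. Worst-case = [73.680 - 2.214, 73.680 + 1.759] = [71.466, 75.439]. RSS = √0.471436 = 0.687.

nominal=73.680 wc=[71.466,75.439] rss=0.687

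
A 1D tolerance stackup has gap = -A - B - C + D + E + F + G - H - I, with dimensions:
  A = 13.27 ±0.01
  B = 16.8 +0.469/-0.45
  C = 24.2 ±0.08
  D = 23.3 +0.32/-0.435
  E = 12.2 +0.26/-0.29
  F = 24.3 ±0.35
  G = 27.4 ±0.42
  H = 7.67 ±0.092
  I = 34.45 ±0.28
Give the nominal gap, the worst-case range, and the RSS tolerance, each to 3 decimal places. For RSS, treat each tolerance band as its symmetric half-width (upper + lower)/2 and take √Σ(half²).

Stack each dimension's contribution:
  -A: nom -13.270 → Σnom=-13.270; wc +0.010/-0.010 → slack +0.010/-0.010; half-tol=0.010, Σhalf²=0.000100
  -B: nom -16.800 → Σnom=-30.070; wc +0.450/-0.469 → slack +0.460/-0.479; half-tol=0.460, Σhalf²=0.211240
  -C: nom -24.200 → Σnom=-54.270; wc +0.080/-0.080 → slack +0.540/-0.559; half-tol=0.080, Σhalf²=0.217640
  +D: nom +23.300 → Σnom=-30.970; wc +0.320/-0.435 → slack +0.860/-0.994; half-tol=0.378, Σhalf²=0.360147
  +E: nom +12.200 → Σnom=-18.770; wc +0.260/-0.290 → slack +1.120/-1.284; half-tol=0.275, Σhalf²=0.435772
  +F: nom +24.300 → Σnom=5.530; wc +0.350/-0.350 → slack +1.470/-1.634; half-tol=0.350, Σhalf²=0.558272
  +G: nom +27.400 → Σnom=32.930; wc +0.420/-0.420 → slack +1.890/-2.054; half-tol=0.420, Σhalf²=0.734672
  -H: nom -7.670 → Σnom=25.260; wc +0.092/-0.092 → slack +1.982/-2.146; half-tol=0.092, Σhalf²=0.743136
  -I: nom -34.450 → Σnom=-9.190; wc +0.280/-0.280 → slack +2.262/-2.426; half-tol=0.280, Σhalf²=0.821536
Nominal = -9.190. Worst-case = [-9.190 - 2.426, -9.190 + 2.262] = [-11.616, -6.928]. RSS = √0.821536 = 0.906.

nominal=-9.190 wc=[-11.616,-6.928] rss=0.906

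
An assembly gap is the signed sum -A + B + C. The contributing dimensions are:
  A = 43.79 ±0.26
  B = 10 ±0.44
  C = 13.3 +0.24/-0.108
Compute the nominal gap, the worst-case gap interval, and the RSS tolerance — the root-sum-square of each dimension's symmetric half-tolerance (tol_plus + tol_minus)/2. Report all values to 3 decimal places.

nominal=-20.490 wc=[-21.298,-19.550] rss=0.540

Stack each dimension's contribution:
  -A: nom -43.790 → Σnom=-43.790; wc +0.260/-0.260 → slack +0.260/-0.260; half-tol=0.260, Σhalf²=0.067600
  +B: nom +10.000 → Σnom=-33.790; wc +0.440/-0.440 → slack +0.700/-0.700; half-tol=0.440, Σhalf²=0.261200
  +C: nom +13.300 → Σnom=-20.490; wc +0.240/-0.108 → slack +0.940/-0.808; half-tol=0.174, Σhalf²=0.291476
Nominal = -20.490. Worst-case = [-20.490 - 0.808, -20.490 + 0.940] = [-21.298, -19.550]. RSS = √0.291476 = 0.540.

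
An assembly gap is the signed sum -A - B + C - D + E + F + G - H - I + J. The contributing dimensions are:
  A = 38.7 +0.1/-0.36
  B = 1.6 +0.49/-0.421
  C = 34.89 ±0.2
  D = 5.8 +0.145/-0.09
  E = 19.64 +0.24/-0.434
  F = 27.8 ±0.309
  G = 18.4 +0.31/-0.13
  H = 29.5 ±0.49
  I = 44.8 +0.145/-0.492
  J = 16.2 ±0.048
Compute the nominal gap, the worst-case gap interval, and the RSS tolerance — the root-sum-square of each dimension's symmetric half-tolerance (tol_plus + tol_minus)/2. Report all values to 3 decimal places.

Stack each dimension's contribution:
  -A: nom -38.700 → Σnom=-38.700; wc +0.360/-0.100 → slack +0.360/-0.100; half-tol=0.230, Σhalf²=0.052900
  -B: nom -1.600 → Σnom=-40.300; wc +0.421/-0.490 → slack +0.781/-0.590; half-tol=0.456, Σhalf²=0.260380
  +C: nom +34.890 → Σnom=-5.410; wc +0.200/-0.200 → slack +0.981/-0.790; half-tol=0.200, Σhalf²=0.300380
  -D: nom -5.800 → Σnom=-11.210; wc +0.090/-0.145 → slack +1.071/-0.935; half-tol=0.117, Σhalf²=0.314187
  +E: nom +19.640 → Σnom=8.430; wc +0.240/-0.434 → slack +1.311/-1.369; half-tol=0.337, Σhalf²=0.427756
  +F: nom +27.800 → Σnom=36.230; wc +0.309/-0.309 → slack +1.620/-1.678; half-tol=0.309, Σhalf²=0.523236
  +G: nom +18.400 → Σnom=54.630; wc +0.310/-0.130 → slack +1.930/-1.808; half-tol=0.220, Σhalf²=0.571636
  -H: nom -29.500 → Σnom=25.130; wc +0.490/-0.490 → slack +2.420/-2.298; half-tol=0.490, Σhalf²=0.811736
  -I: nom -44.800 → Σnom=-19.670; wc +0.492/-0.145 → slack +2.912/-2.443; half-tol=0.319, Σhalf²=0.913179
  +J: nom +16.200 → Σnom=-3.470; wc +0.048/-0.048 → slack +2.960/-2.491; half-tol=0.048, Σhalf²=0.915483
Nominal = -3.470. Worst-case = [-3.470 - 2.491, -3.470 + 2.960] = [-5.961, -0.510]. RSS = √0.915483 = 0.957.

nominal=-3.470 wc=[-5.961,-0.510] rss=0.957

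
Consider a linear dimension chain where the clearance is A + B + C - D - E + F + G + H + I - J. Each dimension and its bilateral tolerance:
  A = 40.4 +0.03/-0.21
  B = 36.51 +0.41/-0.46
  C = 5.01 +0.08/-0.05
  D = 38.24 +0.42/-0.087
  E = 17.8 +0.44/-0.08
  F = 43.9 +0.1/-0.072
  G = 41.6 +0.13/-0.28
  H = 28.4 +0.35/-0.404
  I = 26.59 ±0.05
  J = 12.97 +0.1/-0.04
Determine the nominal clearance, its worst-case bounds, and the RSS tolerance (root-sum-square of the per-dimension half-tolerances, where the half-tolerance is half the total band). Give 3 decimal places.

Stack each dimension's contribution:
  +A: nom +40.400 → Σnom=40.400; wc +0.030/-0.210 → slack +0.030/-0.210; half-tol=0.120, Σhalf²=0.014400
  +B: nom +36.510 → Σnom=76.910; wc +0.410/-0.460 → slack +0.440/-0.670; half-tol=0.435, Σhalf²=0.203625
  +C: nom +5.010 → Σnom=81.920; wc +0.080/-0.050 → slack +0.520/-0.720; half-tol=0.065, Σhalf²=0.207850
  -D: nom -38.240 → Σnom=43.680; wc +0.087/-0.420 → slack +0.607/-1.140; half-tol=0.254, Σhalf²=0.272112
  -E: nom -17.800 → Σnom=25.880; wc +0.080/-0.440 → slack +0.687/-1.580; half-tol=0.260, Σhalf²=0.339712
  +F: nom +43.900 → Σnom=69.780; wc +0.100/-0.072 → slack +0.787/-1.652; half-tol=0.086, Σhalf²=0.347108
  +G: nom +41.600 → Σnom=111.380; wc +0.130/-0.280 → slack +0.917/-1.932; half-tol=0.205, Σhalf²=0.389133
  +H: nom +28.400 → Σnom=139.780; wc +0.350/-0.404 → slack +1.267/-2.336; half-tol=0.377, Σhalf²=0.531262
  +I: nom +26.590 → Σnom=166.370; wc +0.050/-0.050 → slack +1.317/-2.386; half-tol=0.050, Σhalf²=0.533762
  -J: nom -12.970 → Σnom=153.400; wc +0.040/-0.100 → slack +1.357/-2.486; half-tol=0.070, Σhalf²=0.538662
Nominal = 153.400. Worst-case = [153.400 - 2.486, 153.400 + 1.357] = [150.914, 154.757]. RSS = √0.538662 = 0.734.

nominal=153.400 wc=[150.914,154.757] rss=0.734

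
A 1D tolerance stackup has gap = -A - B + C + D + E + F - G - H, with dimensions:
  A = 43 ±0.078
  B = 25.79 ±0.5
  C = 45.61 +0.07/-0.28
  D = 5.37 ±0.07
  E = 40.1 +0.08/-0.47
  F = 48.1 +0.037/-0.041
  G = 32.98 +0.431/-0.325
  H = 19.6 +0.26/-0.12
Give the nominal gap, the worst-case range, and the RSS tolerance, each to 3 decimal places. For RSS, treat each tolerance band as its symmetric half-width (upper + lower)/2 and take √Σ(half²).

nominal=17.810 wc=[15.680,19.090] rss=0.740

Stack each dimension's contribution:
  -A: nom -43.000 → Σnom=-43.000; wc +0.078/-0.078 → slack +0.078/-0.078; half-tol=0.078, Σhalf²=0.006084
  -B: nom -25.790 → Σnom=-68.790; wc +0.500/-0.500 → slack +0.578/-0.578; half-tol=0.500, Σhalf²=0.256084
  +C: nom +45.610 → Σnom=-23.180; wc +0.070/-0.280 → slack +0.648/-0.858; half-tol=0.175, Σhalf²=0.286709
  +D: nom +5.370 → Σnom=-17.810; wc +0.070/-0.070 → slack +0.718/-0.928; half-tol=0.070, Σhalf²=0.291609
  +E: nom +40.100 → Σnom=22.290; wc +0.080/-0.470 → slack +0.798/-1.398; half-tol=0.275, Σhalf²=0.367234
  +F: nom +48.100 → Σnom=70.390; wc +0.037/-0.041 → slack +0.835/-1.439; half-tol=0.039, Σhalf²=0.368755
  -G: nom -32.980 → Σnom=37.410; wc +0.325/-0.431 → slack +1.160/-1.870; half-tol=0.378, Σhalf²=0.511639
  -H: nom -19.600 → Σnom=17.810; wc +0.120/-0.260 → slack +1.280/-2.130; half-tol=0.190, Σhalf²=0.547739
Nominal = 17.810. Worst-case = [17.810 - 2.130, 17.810 + 1.280] = [15.680, 19.090]. RSS = √0.547739 = 0.740.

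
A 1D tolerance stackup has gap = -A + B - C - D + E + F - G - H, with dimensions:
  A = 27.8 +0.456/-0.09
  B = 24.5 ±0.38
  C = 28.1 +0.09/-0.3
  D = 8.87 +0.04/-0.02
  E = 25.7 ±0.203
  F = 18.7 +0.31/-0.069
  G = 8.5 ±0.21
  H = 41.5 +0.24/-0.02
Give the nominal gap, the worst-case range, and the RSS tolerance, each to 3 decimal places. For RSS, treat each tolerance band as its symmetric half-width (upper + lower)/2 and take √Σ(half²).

nominal=-45.870 wc=[-47.558,-44.337] rss=0.629

Stack each dimension's contribution:
  -A: nom -27.800 → Σnom=-27.800; wc +0.090/-0.456 → slack +0.090/-0.456; half-tol=0.273, Σhalf²=0.074529
  +B: nom +24.500 → Σnom=-3.300; wc +0.380/-0.380 → slack +0.470/-0.836; half-tol=0.380, Σhalf²=0.218929
  -C: nom -28.100 → Σnom=-31.400; wc +0.300/-0.090 → slack +0.770/-0.926; half-tol=0.195, Σhalf²=0.256954
  -D: nom -8.870 → Σnom=-40.270; wc +0.020/-0.040 → slack +0.790/-0.966; half-tol=0.030, Σhalf²=0.257854
  +E: nom +25.700 → Σnom=-14.570; wc +0.203/-0.203 → slack +0.993/-1.169; half-tol=0.203, Σhalf²=0.299063
  +F: nom +18.700 → Σnom=4.130; wc +0.310/-0.069 → slack +1.303/-1.238; half-tol=0.190, Σhalf²=0.334973
  -G: nom -8.500 → Σnom=-4.370; wc +0.210/-0.210 → slack +1.513/-1.448; half-tol=0.210, Σhalf²=0.379073
  -H: nom -41.500 → Σnom=-45.870; wc +0.020/-0.240 → slack +1.533/-1.688; half-tol=0.130, Σhalf²=0.395973
Nominal = -45.870. Worst-case = [-45.870 - 1.688, -45.870 + 1.533] = [-47.558, -44.337]. RSS = √0.395973 = 0.629.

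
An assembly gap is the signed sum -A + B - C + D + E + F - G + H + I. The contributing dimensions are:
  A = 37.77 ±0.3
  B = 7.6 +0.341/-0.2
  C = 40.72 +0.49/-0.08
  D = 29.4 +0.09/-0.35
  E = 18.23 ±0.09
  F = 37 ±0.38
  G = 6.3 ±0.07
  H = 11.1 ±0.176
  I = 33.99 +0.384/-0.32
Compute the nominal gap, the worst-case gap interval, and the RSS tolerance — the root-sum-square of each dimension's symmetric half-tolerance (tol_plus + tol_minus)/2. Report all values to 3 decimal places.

Stack each dimension's contribution:
  -A: nom -37.770 → Σnom=-37.770; wc +0.300/-0.300 → slack +0.300/-0.300; half-tol=0.300, Σhalf²=0.090000
  +B: nom +7.600 → Σnom=-30.170; wc +0.341/-0.200 → slack +0.641/-0.500; half-tol=0.271, Σhalf²=0.163170
  -C: nom -40.720 → Σnom=-70.890; wc +0.080/-0.490 → slack +0.721/-0.990; half-tol=0.285, Σhalf²=0.244395
  +D: nom +29.400 → Σnom=-41.490; wc +0.090/-0.350 → slack +0.811/-1.340; half-tol=0.220, Σhalf²=0.292795
  +E: nom +18.230 → Σnom=-23.260; wc +0.090/-0.090 → slack +0.901/-1.430; half-tol=0.090, Σhalf²=0.300895
  +F: nom +37.000 → Σnom=13.740; wc +0.380/-0.380 → slack +1.281/-1.810; half-tol=0.380, Σhalf²=0.445295
  -G: nom -6.300 → Σnom=7.440; wc +0.070/-0.070 → slack +1.351/-1.880; half-tol=0.070, Σhalf²=0.450195
  +H: nom +11.100 → Σnom=18.540; wc +0.176/-0.176 → slack +1.527/-2.056; half-tol=0.176, Σhalf²=0.481171
  +I: nom +33.990 → Σnom=52.530; wc +0.384/-0.320 → slack +1.911/-2.376; half-tol=0.352, Σhalf²=0.605075
Nominal = 52.530. Worst-case = [52.530 - 2.376, 52.530 + 1.911] = [50.154, 54.441]. RSS = √0.605075 = 0.778.

nominal=52.530 wc=[50.154,54.441] rss=0.778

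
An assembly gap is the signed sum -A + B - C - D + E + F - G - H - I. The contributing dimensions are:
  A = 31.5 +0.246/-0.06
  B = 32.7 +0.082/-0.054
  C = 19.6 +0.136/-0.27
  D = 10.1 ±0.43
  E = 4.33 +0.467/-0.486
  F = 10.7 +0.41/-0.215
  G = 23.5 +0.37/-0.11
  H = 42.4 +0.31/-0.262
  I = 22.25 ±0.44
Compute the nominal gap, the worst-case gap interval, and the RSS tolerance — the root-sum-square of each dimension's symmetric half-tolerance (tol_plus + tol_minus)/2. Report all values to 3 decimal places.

nominal=-101.620 wc=[-104.307,-99.089] rss=0.955

Stack each dimension's contribution:
  -A: nom -31.500 → Σnom=-31.500; wc +0.060/-0.246 → slack +0.060/-0.246; half-tol=0.153, Σhalf²=0.023409
  +B: nom +32.700 → Σnom=1.200; wc +0.082/-0.054 → slack +0.142/-0.300; half-tol=0.068, Σhalf²=0.028033
  -C: nom -19.600 → Σnom=-18.400; wc +0.270/-0.136 → slack +0.412/-0.436; half-tol=0.203, Σhalf²=0.069242
  -D: nom -10.100 → Σnom=-28.500; wc +0.430/-0.430 → slack +0.842/-0.866; half-tol=0.430, Σhalf²=0.254142
  +E: nom +4.330 → Σnom=-24.170; wc +0.467/-0.486 → slack +1.309/-1.352; half-tol=0.477, Σhalf²=0.481194
  +F: nom +10.700 → Σnom=-13.470; wc +0.410/-0.215 → slack +1.719/-1.567; half-tol=0.312, Σhalf²=0.578851
  -G: nom -23.500 → Σnom=-36.970; wc +0.110/-0.370 → slack +1.829/-1.937; half-tol=0.240, Σhalf²=0.636451
  -H: nom -42.400 → Σnom=-79.370; wc +0.262/-0.310 → slack +2.091/-2.247; half-tol=0.286, Σhalf²=0.718247
  -I: nom -22.250 → Σnom=-101.620; wc +0.440/-0.440 → slack +2.531/-2.687; half-tol=0.440, Σhalf²=0.911847
Nominal = -101.620. Worst-case = [-101.620 - 2.687, -101.620 + 2.531] = [-104.307, -99.089]. RSS = √0.911847 = 0.955.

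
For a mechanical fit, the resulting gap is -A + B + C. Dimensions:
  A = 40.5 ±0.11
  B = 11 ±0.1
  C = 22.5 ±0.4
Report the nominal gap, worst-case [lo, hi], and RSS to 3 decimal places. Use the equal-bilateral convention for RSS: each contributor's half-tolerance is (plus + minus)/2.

Stack each dimension's contribution:
  -A: nom -40.500 → Σnom=-40.500; wc +0.110/-0.110 → slack +0.110/-0.110; half-tol=0.110, Σhalf²=0.012100
  +B: nom +11.000 → Σnom=-29.500; wc +0.100/-0.100 → slack +0.210/-0.210; half-tol=0.100, Σhalf²=0.022100
  +C: nom +22.500 → Σnom=-7.000; wc +0.400/-0.400 → slack +0.610/-0.610; half-tol=0.400, Σhalf²=0.182100
Nominal = -7.000. Worst-case = [-7.000 - 0.610, -7.000 + 0.610] = [-7.610, -6.390]. RSS = √0.182100 = 0.427.

nominal=-7.000 wc=[-7.610,-6.390] rss=0.427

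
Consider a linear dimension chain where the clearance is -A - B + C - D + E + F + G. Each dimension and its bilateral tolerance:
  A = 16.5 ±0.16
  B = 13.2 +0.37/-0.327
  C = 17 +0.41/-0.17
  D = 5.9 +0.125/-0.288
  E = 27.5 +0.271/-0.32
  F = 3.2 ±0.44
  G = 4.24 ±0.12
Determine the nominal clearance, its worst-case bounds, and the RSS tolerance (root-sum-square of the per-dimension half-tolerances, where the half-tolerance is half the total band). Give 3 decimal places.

nominal=16.340 wc=[14.635,18.356] rss=0.754

Stack each dimension's contribution:
  -A: nom -16.500 → Σnom=-16.500; wc +0.160/-0.160 → slack +0.160/-0.160; half-tol=0.160, Σhalf²=0.025600
  -B: nom -13.200 → Σnom=-29.700; wc +0.327/-0.370 → slack +0.487/-0.530; half-tol=0.349, Σhalf²=0.147052
  +C: nom +17.000 → Σnom=-12.700; wc +0.410/-0.170 → slack +0.897/-0.700; half-tol=0.290, Σhalf²=0.231152
  -D: nom -5.900 → Σnom=-18.600; wc +0.288/-0.125 → slack +1.185/-0.825; half-tol=0.206, Σhalf²=0.273794
  +E: nom +27.500 → Σnom=8.900; wc +0.271/-0.320 → slack +1.456/-1.145; half-tol=0.295, Σhalf²=0.361115
  +F: nom +3.200 → Σnom=12.100; wc +0.440/-0.440 → slack +1.896/-1.585; half-tol=0.440, Σhalf²=0.554715
  +G: nom +4.240 → Σnom=16.340; wc +0.120/-0.120 → slack +2.016/-1.705; half-tol=0.120, Σhalf²=0.569115
Nominal = 16.340. Worst-case = [16.340 - 1.705, 16.340 + 2.016] = [14.635, 18.356]. RSS = √0.569115 = 0.754.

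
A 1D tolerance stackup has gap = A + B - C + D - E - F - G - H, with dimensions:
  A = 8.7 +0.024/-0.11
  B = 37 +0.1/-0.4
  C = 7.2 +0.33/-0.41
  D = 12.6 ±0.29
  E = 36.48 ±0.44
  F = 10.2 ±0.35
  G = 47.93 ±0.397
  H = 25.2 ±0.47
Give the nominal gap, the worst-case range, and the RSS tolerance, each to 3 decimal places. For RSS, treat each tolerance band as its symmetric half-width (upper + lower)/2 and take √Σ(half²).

nominal=-68.710 wc=[-71.497,-66.229] rss=0.991

Stack each dimension's contribution:
  +A: nom +8.700 → Σnom=8.700; wc +0.024/-0.110 → slack +0.024/-0.110; half-tol=0.067, Σhalf²=0.004489
  +B: nom +37.000 → Σnom=45.700; wc +0.100/-0.400 → slack +0.124/-0.510; half-tol=0.250, Σhalf²=0.066989
  -C: nom -7.200 → Σnom=38.500; wc +0.410/-0.330 → slack +0.534/-0.840; half-tol=0.370, Σhalf²=0.203889
  +D: nom +12.600 → Σnom=51.100; wc +0.290/-0.290 → slack +0.824/-1.130; half-tol=0.290, Σhalf²=0.287989
  -E: nom -36.480 → Σnom=14.620; wc +0.440/-0.440 → slack +1.264/-1.570; half-tol=0.440, Σhalf²=0.481589
  -F: nom -10.200 → Σnom=4.420; wc +0.350/-0.350 → slack +1.614/-1.920; half-tol=0.350, Σhalf²=0.604089
  -G: nom -47.930 → Σnom=-43.510; wc +0.397/-0.397 → slack +2.011/-2.317; half-tol=0.397, Σhalf²=0.761698
  -H: nom -25.200 → Σnom=-68.710; wc +0.470/-0.470 → slack +2.481/-2.787; half-tol=0.470, Σhalf²=0.982598
Nominal = -68.710. Worst-case = [-68.710 - 2.787, -68.710 + 2.481] = [-71.497, -66.229]. RSS = √0.982598 = 0.991.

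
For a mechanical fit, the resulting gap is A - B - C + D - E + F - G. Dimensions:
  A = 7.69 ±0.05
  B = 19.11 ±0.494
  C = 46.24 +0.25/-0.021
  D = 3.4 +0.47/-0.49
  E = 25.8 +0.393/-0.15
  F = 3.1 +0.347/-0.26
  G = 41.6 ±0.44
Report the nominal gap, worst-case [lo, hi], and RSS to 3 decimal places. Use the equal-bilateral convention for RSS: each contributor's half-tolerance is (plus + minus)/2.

nominal=-118.560 wc=[-120.937,-116.588] rss=0.925

Stack each dimension's contribution:
  +A: nom +7.690 → Σnom=7.690; wc +0.050/-0.050 → slack +0.050/-0.050; half-tol=0.050, Σhalf²=0.002500
  -B: nom -19.110 → Σnom=-11.420; wc +0.494/-0.494 → slack +0.544/-0.544; half-tol=0.494, Σhalf²=0.246536
  -C: nom -46.240 → Σnom=-57.660; wc +0.021/-0.250 → slack +0.565/-0.794; half-tol=0.136, Σhalf²=0.264896
  +D: nom +3.400 → Σnom=-54.260; wc +0.470/-0.490 → slack +1.035/-1.284; half-tol=0.480, Σhalf²=0.495296
  -E: nom -25.800 → Σnom=-80.060; wc +0.150/-0.393 → slack +1.185/-1.677; half-tol=0.272, Σhalf²=0.569009
  +F: nom +3.100 → Σnom=-76.960; wc +0.347/-0.260 → slack +1.532/-1.937; half-tol=0.303, Σhalf²=0.661121
  -G: nom -41.600 → Σnom=-118.560; wc +0.440/-0.440 → slack +1.972/-2.377; half-tol=0.440, Σhalf²=0.854721
Nominal = -118.560. Worst-case = [-118.560 - 2.377, -118.560 + 1.972] = [-120.937, -116.588]. RSS = √0.854721 = 0.925.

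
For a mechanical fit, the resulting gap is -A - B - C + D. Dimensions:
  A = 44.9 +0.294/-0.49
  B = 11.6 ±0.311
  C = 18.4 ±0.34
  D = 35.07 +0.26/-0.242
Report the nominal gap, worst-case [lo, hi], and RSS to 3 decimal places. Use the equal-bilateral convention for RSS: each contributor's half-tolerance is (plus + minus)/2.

Stack each dimension's contribution:
  -A: nom -44.900 → Σnom=-44.900; wc +0.490/-0.294 → slack +0.490/-0.294; half-tol=0.392, Σhalf²=0.153664
  -B: nom -11.600 → Σnom=-56.500; wc +0.311/-0.311 → slack +0.801/-0.605; half-tol=0.311, Σhalf²=0.250385
  -C: nom -18.400 → Σnom=-74.900; wc +0.340/-0.340 → slack +1.141/-0.945; half-tol=0.340, Σhalf²=0.365985
  +D: nom +35.070 → Σnom=-39.830; wc +0.260/-0.242 → slack +1.401/-1.187; half-tol=0.251, Σhalf²=0.428986
Nominal = -39.830. Worst-case = [-39.830 - 1.187, -39.830 + 1.401] = [-41.017, -38.429]. RSS = √0.428986 = 0.655.

nominal=-39.830 wc=[-41.017,-38.429] rss=0.655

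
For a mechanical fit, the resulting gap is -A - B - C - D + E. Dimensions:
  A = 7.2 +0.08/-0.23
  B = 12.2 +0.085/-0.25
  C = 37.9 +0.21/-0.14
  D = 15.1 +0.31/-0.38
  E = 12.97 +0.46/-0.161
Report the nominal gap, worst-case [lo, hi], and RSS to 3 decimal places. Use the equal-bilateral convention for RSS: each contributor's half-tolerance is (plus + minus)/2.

nominal=-59.430 wc=[-60.276,-57.970] rss=0.546

Stack each dimension's contribution:
  -A: nom -7.200 → Σnom=-7.200; wc +0.230/-0.080 → slack +0.230/-0.080; half-tol=0.155, Σhalf²=0.024025
  -B: nom -12.200 → Σnom=-19.400; wc +0.250/-0.085 → slack +0.480/-0.165; half-tol=0.168, Σhalf²=0.052081
  -C: nom -37.900 → Σnom=-57.300; wc +0.140/-0.210 → slack +0.620/-0.375; half-tol=0.175, Σhalf²=0.082706
  -D: nom -15.100 → Σnom=-72.400; wc +0.380/-0.310 → slack +1.000/-0.685; half-tol=0.345, Σhalf²=0.201731
  +E: nom +12.970 → Σnom=-59.430; wc +0.460/-0.161 → slack +1.460/-0.846; half-tol=0.310, Σhalf²=0.298141
Nominal = -59.430. Worst-case = [-59.430 - 0.846, -59.430 + 1.460] = [-60.276, -57.970]. RSS = √0.298141 = 0.546.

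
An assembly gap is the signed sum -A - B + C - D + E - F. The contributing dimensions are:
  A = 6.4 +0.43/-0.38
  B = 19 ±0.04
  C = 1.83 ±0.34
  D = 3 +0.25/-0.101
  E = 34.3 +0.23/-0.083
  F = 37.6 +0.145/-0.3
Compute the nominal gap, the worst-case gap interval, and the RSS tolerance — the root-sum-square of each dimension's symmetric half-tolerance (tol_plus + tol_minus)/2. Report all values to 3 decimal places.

nominal=-29.870 wc=[-31.158,-28.479] rss=0.621

Stack each dimension's contribution:
  -A: nom -6.400 → Σnom=-6.400; wc +0.380/-0.430 → slack +0.380/-0.430; half-tol=0.405, Σhalf²=0.164025
  -B: nom -19.000 → Σnom=-25.400; wc +0.040/-0.040 → slack +0.420/-0.470; half-tol=0.040, Σhalf²=0.165625
  +C: nom +1.830 → Σnom=-23.570; wc +0.340/-0.340 → slack +0.760/-0.810; half-tol=0.340, Σhalf²=0.281225
  -D: nom -3.000 → Σnom=-26.570; wc +0.101/-0.250 → slack +0.861/-1.060; half-tol=0.175, Σhalf²=0.312025
  +E: nom +34.300 → Σnom=7.730; wc +0.230/-0.083 → slack +1.091/-1.143; half-tol=0.157, Σhalf²=0.336518
  -F: nom -37.600 → Σnom=-29.870; wc +0.300/-0.145 → slack +1.391/-1.288; half-tol=0.222, Σhalf²=0.386024
Nominal = -29.870. Worst-case = [-29.870 - 1.288, -29.870 + 1.391] = [-31.158, -28.479]. RSS = √0.386024 = 0.621.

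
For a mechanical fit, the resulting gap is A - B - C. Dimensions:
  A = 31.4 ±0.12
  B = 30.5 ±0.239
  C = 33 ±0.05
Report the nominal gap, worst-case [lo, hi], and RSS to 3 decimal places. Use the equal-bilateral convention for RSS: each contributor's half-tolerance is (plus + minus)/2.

Stack each dimension's contribution:
  +A: nom +31.400 → Σnom=31.400; wc +0.120/-0.120 → slack +0.120/-0.120; half-tol=0.120, Σhalf²=0.014400
  -B: nom -30.500 → Σnom=0.900; wc +0.239/-0.239 → slack +0.359/-0.359; half-tol=0.239, Σhalf²=0.071521
  -C: nom -33.000 → Σnom=-32.100; wc +0.050/-0.050 → slack +0.409/-0.409; half-tol=0.050, Σhalf²=0.074021
Nominal = -32.100. Worst-case = [-32.100 - 0.409, -32.100 + 0.409] = [-32.509, -31.691]. RSS = √0.074021 = 0.272.

nominal=-32.100 wc=[-32.509,-31.691] rss=0.272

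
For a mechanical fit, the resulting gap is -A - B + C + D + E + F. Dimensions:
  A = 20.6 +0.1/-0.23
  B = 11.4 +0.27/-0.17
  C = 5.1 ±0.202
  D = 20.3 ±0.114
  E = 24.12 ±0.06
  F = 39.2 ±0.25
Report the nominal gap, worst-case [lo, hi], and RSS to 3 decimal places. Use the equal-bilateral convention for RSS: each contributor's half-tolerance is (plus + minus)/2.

Stack each dimension's contribution:
  -A: nom -20.600 → Σnom=-20.600; wc +0.230/-0.100 → slack +0.230/-0.100; half-tol=0.165, Σhalf²=0.027225
  -B: nom -11.400 → Σnom=-32.000; wc +0.170/-0.270 → slack +0.400/-0.370; half-tol=0.220, Σhalf²=0.075625
  +C: nom +5.100 → Σnom=-26.900; wc +0.202/-0.202 → slack +0.602/-0.572; half-tol=0.202, Σhalf²=0.116429
  +D: nom +20.300 → Σnom=-6.600; wc +0.114/-0.114 → slack +0.716/-0.686; half-tol=0.114, Σhalf²=0.129425
  +E: nom +24.120 → Σnom=17.520; wc +0.060/-0.060 → slack +0.776/-0.746; half-tol=0.060, Σhalf²=0.133025
  +F: nom +39.200 → Σnom=56.720; wc +0.250/-0.250 → slack +1.026/-0.996; half-tol=0.250, Σhalf²=0.195525
Nominal = 56.720. Worst-case = [56.720 - 0.996, 56.720 + 1.026] = [55.724, 57.746]. RSS = √0.195525 = 0.442.

nominal=56.720 wc=[55.724,57.746] rss=0.442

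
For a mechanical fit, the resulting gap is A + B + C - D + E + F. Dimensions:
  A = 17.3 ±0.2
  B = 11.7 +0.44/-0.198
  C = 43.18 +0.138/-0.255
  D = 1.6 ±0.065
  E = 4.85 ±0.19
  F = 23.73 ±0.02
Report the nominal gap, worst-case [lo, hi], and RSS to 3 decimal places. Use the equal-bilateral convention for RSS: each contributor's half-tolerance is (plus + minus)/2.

Stack each dimension's contribution:
  +A: nom +17.300 → Σnom=17.300; wc +0.200/-0.200 → slack +0.200/-0.200; half-tol=0.200, Σhalf²=0.040000
  +B: nom +11.700 → Σnom=29.000; wc +0.440/-0.198 → slack +0.640/-0.398; half-tol=0.319, Σhalf²=0.141761
  +C: nom +43.180 → Σnom=72.180; wc +0.138/-0.255 → slack +0.778/-0.653; half-tol=0.197, Σhalf²=0.180373
  -D: nom -1.600 → Σnom=70.580; wc +0.065/-0.065 → slack +0.843/-0.718; half-tol=0.065, Σhalf²=0.184598
  +E: nom +4.850 → Σnom=75.430; wc +0.190/-0.190 → slack +1.033/-0.908; half-tol=0.190, Σhalf²=0.220698
  +F: nom +23.730 → Σnom=99.160; wc +0.020/-0.020 → slack +1.053/-0.928; half-tol=0.020, Σhalf²=0.221098
Nominal = 99.160. Worst-case = [99.160 - 0.928, 99.160 + 1.053] = [98.232, 100.213]. RSS = √0.221098 = 0.470.

nominal=99.160 wc=[98.232,100.213] rss=0.470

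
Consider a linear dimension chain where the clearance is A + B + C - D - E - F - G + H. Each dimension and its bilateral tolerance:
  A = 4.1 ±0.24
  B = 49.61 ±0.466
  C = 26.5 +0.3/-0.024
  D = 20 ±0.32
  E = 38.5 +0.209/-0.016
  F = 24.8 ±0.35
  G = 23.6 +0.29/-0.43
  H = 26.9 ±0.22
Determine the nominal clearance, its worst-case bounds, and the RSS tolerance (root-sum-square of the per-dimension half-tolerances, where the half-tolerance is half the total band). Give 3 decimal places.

nominal=0.210 wc=[-1.909,2.552] rss=0.846

Stack each dimension's contribution:
  +A: nom +4.100 → Σnom=4.100; wc +0.240/-0.240 → slack +0.240/-0.240; half-tol=0.240, Σhalf²=0.057600
  +B: nom +49.610 → Σnom=53.710; wc +0.466/-0.466 → slack +0.706/-0.706; half-tol=0.466, Σhalf²=0.274756
  +C: nom +26.500 → Σnom=80.210; wc +0.300/-0.024 → slack +1.006/-0.730; half-tol=0.162, Σhalf²=0.301000
  -D: nom -20.000 → Σnom=60.210; wc +0.320/-0.320 → slack +1.326/-1.050; half-tol=0.320, Σhalf²=0.403400
  -E: nom -38.500 → Σnom=21.710; wc +0.016/-0.209 → slack +1.342/-1.259; half-tol=0.112, Σhalf²=0.416056
  -F: nom -24.800 → Σnom=-3.090; wc +0.350/-0.350 → slack +1.692/-1.609; half-tol=0.350, Σhalf²=0.538556
  -G: nom -23.600 → Σnom=-26.690; wc +0.430/-0.290 → slack +2.122/-1.899; half-tol=0.360, Σhalf²=0.668156
  +H: nom +26.900 → Σnom=0.210; wc +0.220/-0.220 → slack +2.342/-2.119; half-tol=0.220, Σhalf²=0.716556
Nominal = 0.210. Worst-case = [0.210 - 2.119, 0.210 + 2.342] = [-1.909, 2.552]. RSS = √0.716556 = 0.846.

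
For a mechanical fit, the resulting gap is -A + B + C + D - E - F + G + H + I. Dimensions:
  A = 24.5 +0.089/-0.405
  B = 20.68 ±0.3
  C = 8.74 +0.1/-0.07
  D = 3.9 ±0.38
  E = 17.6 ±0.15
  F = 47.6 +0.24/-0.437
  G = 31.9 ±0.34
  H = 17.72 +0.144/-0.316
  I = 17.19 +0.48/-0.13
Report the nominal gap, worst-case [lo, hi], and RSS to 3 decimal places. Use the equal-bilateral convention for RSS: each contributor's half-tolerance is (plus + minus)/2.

Stack each dimension's contribution:
  -A: nom -24.500 → Σnom=-24.500; wc +0.405/-0.089 → slack +0.405/-0.089; half-tol=0.247, Σhalf²=0.061009
  +B: nom +20.680 → Σnom=-3.820; wc +0.300/-0.300 → slack +0.705/-0.389; half-tol=0.300, Σhalf²=0.151009
  +C: nom +8.740 → Σnom=4.920; wc +0.100/-0.070 → slack +0.805/-0.459; half-tol=0.085, Σhalf²=0.158234
  +D: nom +3.900 → Σnom=8.820; wc +0.380/-0.380 → slack +1.185/-0.839; half-tol=0.380, Σhalf²=0.302634
  -E: nom -17.600 → Σnom=-8.780; wc +0.150/-0.150 → slack +1.335/-0.989; half-tol=0.150, Σhalf²=0.325134
  -F: nom -47.600 → Σnom=-56.380; wc +0.437/-0.240 → slack +1.772/-1.229; half-tol=0.339, Σhalf²=0.439716
  +G: nom +31.900 → Σnom=-24.480; wc +0.340/-0.340 → slack +2.112/-1.569; half-tol=0.340, Σhalf²=0.555316
  +H: nom +17.720 → Σnom=-6.760; wc +0.144/-0.316 → slack +2.256/-1.885; half-tol=0.230, Σhalf²=0.608216
  +I: nom +17.190 → Σnom=10.430; wc +0.480/-0.130 → slack +2.736/-2.015; half-tol=0.305, Σhalf²=0.701241
Nominal = 10.430. Worst-case = [10.430 - 2.015, 10.430 + 2.736] = [8.415, 13.166]. RSS = √0.701241 = 0.837.

nominal=10.430 wc=[8.415,13.166] rss=0.837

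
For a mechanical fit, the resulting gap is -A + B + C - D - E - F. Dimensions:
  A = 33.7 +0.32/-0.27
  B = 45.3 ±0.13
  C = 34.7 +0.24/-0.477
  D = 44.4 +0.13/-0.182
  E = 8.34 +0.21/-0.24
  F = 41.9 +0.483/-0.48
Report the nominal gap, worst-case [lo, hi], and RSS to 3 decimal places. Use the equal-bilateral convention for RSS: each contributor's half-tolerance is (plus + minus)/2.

Stack each dimension's contribution:
  -A: nom -33.700 → Σnom=-33.700; wc +0.270/-0.320 → slack +0.270/-0.320; half-tol=0.295, Σhalf²=0.087025
  +B: nom +45.300 → Σnom=11.600; wc +0.130/-0.130 → slack +0.400/-0.450; half-tol=0.130, Σhalf²=0.103925
  +C: nom +34.700 → Σnom=46.300; wc +0.240/-0.477 → slack +0.640/-0.927; half-tol=0.358, Σhalf²=0.232447
  -D: nom -44.400 → Σnom=1.900; wc +0.182/-0.130 → slack +0.822/-1.057; half-tol=0.156, Σhalf²=0.256783
  -E: nom -8.340 → Σnom=-6.440; wc +0.240/-0.210 → slack +1.062/-1.267; half-tol=0.225, Σhalf²=0.307408
  -F: nom -41.900 → Σnom=-48.340; wc +0.480/-0.483 → slack +1.542/-1.750; half-tol=0.481, Σhalf²=0.539250
Nominal = -48.340. Worst-case = [-48.340 - 1.750, -48.340 + 1.542] = [-50.090, -46.798]. RSS = √0.539250 = 0.734.

nominal=-48.340 wc=[-50.090,-46.798] rss=0.734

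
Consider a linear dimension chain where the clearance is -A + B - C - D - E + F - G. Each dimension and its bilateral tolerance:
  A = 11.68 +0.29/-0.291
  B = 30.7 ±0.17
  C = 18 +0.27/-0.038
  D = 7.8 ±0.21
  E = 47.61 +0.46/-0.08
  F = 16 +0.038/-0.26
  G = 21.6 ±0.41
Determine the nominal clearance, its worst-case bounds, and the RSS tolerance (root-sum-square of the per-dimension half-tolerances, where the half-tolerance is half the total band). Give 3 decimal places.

nominal=-59.990 wc=[-62.060,-58.753] rss=0.667

Stack each dimension's contribution:
  -A: nom -11.680 → Σnom=-11.680; wc +0.291/-0.290 → slack +0.291/-0.290; half-tol=0.290, Σhalf²=0.084390
  +B: nom +30.700 → Σnom=19.020; wc +0.170/-0.170 → slack +0.461/-0.460; half-tol=0.170, Σhalf²=0.113290
  -C: nom -18.000 → Σnom=1.020; wc +0.038/-0.270 → slack +0.499/-0.730; half-tol=0.154, Σhalf²=0.137006
  -D: nom -7.800 → Σnom=-6.780; wc +0.210/-0.210 → slack +0.709/-0.940; half-tol=0.210, Σhalf²=0.181106
  -E: nom -47.610 → Σnom=-54.390; wc +0.080/-0.460 → slack +0.789/-1.400; half-tol=0.270, Σhalf²=0.254006
  +F: nom +16.000 → Σnom=-38.390; wc +0.038/-0.260 → slack +0.827/-1.660; half-tol=0.149, Σhalf²=0.276207
  -G: nom -21.600 → Σnom=-59.990; wc +0.410/-0.410 → slack +1.237/-2.070; half-tol=0.410, Σhalf²=0.444307
Nominal = -59.990. Worst-case = [-59.990 - 2.070, -59.990 + 1.237] = [-62.060, -58.753]. RSS = √0.444307 = 0.667.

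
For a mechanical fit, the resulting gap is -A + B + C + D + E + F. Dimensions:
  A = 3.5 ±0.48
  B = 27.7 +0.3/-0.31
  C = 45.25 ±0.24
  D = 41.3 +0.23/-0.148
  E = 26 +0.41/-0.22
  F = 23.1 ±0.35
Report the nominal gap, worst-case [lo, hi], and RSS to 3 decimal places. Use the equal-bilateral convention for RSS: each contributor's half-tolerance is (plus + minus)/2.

Stack each dimension's contribution:
  -A: nom -3.500 → Σnom=-3.500; wc +0.480/-0.480 → slack +0.480/-0.480; half-tol=0.480, Σhalf²=0.230400
  +B: nom +27.700 → Σnom=24.200; wc +0.300/-0.310 → slack +0.780/-0.790; half-tol=0.305, Σhalf²=0.323425
  +C: nom +45.250 → Σnom=69.450; wc +0.240/-0.240 → slack +1.020/-1.030; half-tol=0.240, Σhalf²=0.381025
  +D: nom +41.300 → Σnom=110.750; wc +0.230/-0.148 → slack +1.250/-1.178; half-tol=0.189, Σhalf²=0.416746
  +E: nom +26.000 → Σnom=136.750; wc +0.410/-0.220 → slack +1.660/-1.398; half-tol=0.315, Σhalf²=0.515971
  +F: nom +23.100 → Σnom=159.850; wc +0.350/-0.350 → slack +2.010/-1.748; half-tol=0.350, Σhalf²=0.638471
Nominal = 159.850. Worst-case = [159.850 - 1.748, 159.850 + 2.010] = [158.102, 161.860]. RSS = √0.638471 = 0.799.

nominal=159.850 wc=[158.102,161.860] rss=0.799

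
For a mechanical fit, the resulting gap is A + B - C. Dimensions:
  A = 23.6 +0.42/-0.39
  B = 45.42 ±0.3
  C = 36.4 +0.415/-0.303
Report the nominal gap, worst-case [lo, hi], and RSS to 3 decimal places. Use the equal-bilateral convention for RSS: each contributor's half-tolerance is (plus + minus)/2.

Stack each dimension's contribution:
  +A: nom +23.600 → Σnom=23.600; wc +0.420/-0.390 → slack +0.420/-0.390; half-tol=0.405, Σhalf²=0.164025
  +B: nom +45.420 → Σnom=69.020; wc +0.300/-0.300 → slack +0.720/-0.690; half-tol=0.300, Σhalf²=0.254025
  -C: nom -36.400 → Σnom=32.620; wc +0.303/-0.415 → slack +1.023/-1.105; half-tol=0.359, Σhalf²=0.382906
Nominal = 32.620. Worst-case = [32.620 - 1.105, 32.620 + 1.023] = [31.515, 33.643]. RSS = √0.382906 = 0.619.

nominal=32.620 wc=[31.515,33.643] rss=0.619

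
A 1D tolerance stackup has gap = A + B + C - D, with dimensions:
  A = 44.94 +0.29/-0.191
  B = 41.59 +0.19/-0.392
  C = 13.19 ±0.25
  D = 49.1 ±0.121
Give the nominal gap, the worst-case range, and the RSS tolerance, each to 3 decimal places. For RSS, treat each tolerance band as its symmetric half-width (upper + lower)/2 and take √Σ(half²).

Stack each dimension's contribution:
  +A: nom +44.940 → Σnom=44.940; wc +0.290/-0.191 → slack +0.290/-0.191; half-tol=0.240, Σhalf²=0.057840
  +B: nom +41.590 → Σnom=86.530; wc +0.190/-0.392 → slack +0.480/-0.583; half-tol=0.291, Σhalf²=0.142521
  +C: nom +13.190 → Σnom=99.720; wc +0.250/-0.250 → slack +0.730/-0.833; half-tol=0.250, Σhalf²=0.205021
  -D: nom -49.100 → Σnom=50.620; wc +0.121/-0.121 → slack +0.851/-0.954; half-tol=0.121, Σhalf²=0.219662
Nominal = 50.620. Worst-case = [50.620 - 0.954, 50.620 + 0.851] = [49.666, 51.471]. RSS = √0.219662 = 0.469.

nominal=50.620 wc=[49.666,51.471] rss=0.469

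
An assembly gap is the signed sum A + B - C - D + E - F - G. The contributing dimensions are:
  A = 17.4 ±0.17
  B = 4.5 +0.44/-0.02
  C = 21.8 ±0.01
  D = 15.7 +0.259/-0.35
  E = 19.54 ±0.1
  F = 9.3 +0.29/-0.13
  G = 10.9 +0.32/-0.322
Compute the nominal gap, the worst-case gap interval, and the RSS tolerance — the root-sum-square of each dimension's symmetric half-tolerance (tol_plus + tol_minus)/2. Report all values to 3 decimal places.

Stack each dimension's contribution:
  +A: nom +17.400 → Σnom=17.400; wc +0.170/-0.170 → slack +0.170/-0.170; half-tol=0.170, Σhalf²=0.028900
  +B: nom +4.500 → Σnom=21.900; wc +0.440/-0.020 → slack +0.610/-0.190; half-tol=0.230, Σhalf²=0.081800
  -C: nom -21.800 → Σnom=0.100; wc +0.010/-0.010 → slack +0.620/-0.200; half-tol=0.010, Σhalf²=0.081900
  -D: nom -15.700 → Σnom=-15.600; wc +0.350/-0.259 → slack +0.970/-0.459; half-tol=0.304, Σhalf²=0.174620
  +E: nom +19.540 → Σnom=3.940; wc +0.100/-0.100 → slack +1.070/-0.559; half-tol=0.100, Σhalf²=0.184620
  -F: nom -9.300 → Σnom=-5.360; wc +0.130/-0.290 → slack +1.200/-0.849; half-tol=0.210, Σhalf²=0.228720
  -G: nom -10.900 → Σnom=-16.260; wc +0.322/-0.320 → slack +1.522/-1.169; half-tol=0.321, Σhalf²=0.331761
Nominal = -16.260. Worst-case = [-16.260 - 1.169, -16.260 + 1.522] = [-17.429, -14.738]. RSS = √0.331761 = 0.576.

nominal=-16.260 wc=[-17.429,-14.738] rss=0.576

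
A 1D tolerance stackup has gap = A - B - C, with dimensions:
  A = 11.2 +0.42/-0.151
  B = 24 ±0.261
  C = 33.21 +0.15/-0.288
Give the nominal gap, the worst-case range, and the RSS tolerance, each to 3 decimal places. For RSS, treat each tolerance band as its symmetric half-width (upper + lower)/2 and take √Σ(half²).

Stack each dimension's contribution:
  +A: nom +11.200 → Σnom=11.200; wc +0.420/-0.151 → slack +0.420/-0.151; half-tol=0.285, Σhalf²=0.081510
  -B: nom -24.000 → Σnom=-12.800; wc +0.261/-0.261 → slack +0.681/-0.412; half-tol=0.261, Σhalf²=0.149631
  -C: nom -33.210 → Σnom=-46.010; wc +0.288/-0.150 → slack +0.969/-0.562; half-tol=0.219, Σhalf²=0.197592
Nominal = -46.010. Worst-case = [-46.010 - 0.562, -46.010 + 0.969] = [-46.572, -45.041]. RSS = √0.197592 = 0.445.

nominal=-46.010 wc=[-46.572,-45.041] rss=0.445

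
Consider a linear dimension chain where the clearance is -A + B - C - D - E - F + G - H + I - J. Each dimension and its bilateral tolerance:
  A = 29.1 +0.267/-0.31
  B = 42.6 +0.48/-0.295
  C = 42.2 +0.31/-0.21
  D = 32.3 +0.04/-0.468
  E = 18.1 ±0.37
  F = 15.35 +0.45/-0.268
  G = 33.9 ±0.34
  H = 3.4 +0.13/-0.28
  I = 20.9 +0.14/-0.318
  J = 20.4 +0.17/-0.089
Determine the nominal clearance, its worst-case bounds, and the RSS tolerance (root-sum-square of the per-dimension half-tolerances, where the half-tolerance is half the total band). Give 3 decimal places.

nominal=-63.450 wc=[-66.140,-60.495] rss=0.926

Stack each dimension's contribution:
  -A: nom -29.100 → Σnom=-29.100; wc +0.310/-0.267 → slack +0.310/-0.267; half-tol=0.288, Σhalf²=0.083232
  +B: nom +42.600 → Σnom=13.500; wc +0.480/-0.295 → slack +0.790/-0.562; half-tol=0.387, Σhalf²=0.233388
  -C: nom -42.200 → Σnom=-28.700; wc +0.210/-0.310 → slack +1.000/-0.872; half-tol=0.260, Σhalf²=0.300988
  -D: nom -32.300 → Σnom=-61.000; wc +0.468/-0.040 → slack +1.468/-0.912; half-tol=0.254, Σhalf²=0.365504
  -E: nom -18.100 → Σnom=-79.100; wc +0.370/-0.370 → slack +1.838/-1.282; half-tol=0.370, Σhalf²=0.502404
  -F: nom -15.350 → Σnom=-94.450; wc +0.268/-0.450 → slack +2.106/-1.732; half-tol=0.359, Σhalf²=0.631285
  +G: nom +33.900 → Σnom=-60.550; wc +0.340/-0.340 → slack +2.446/-2.072; half-tol=0.340, Σhalf²=0.746885
  -H: nom -3.400 → Σnom=-63.950; wc +0.280/-0.130 → slack +2.726/-2.202; half-tol=0.205, Σhalf²=0.788910
  +I: nom +20.900 → Σnom=-43.050; wc +0.140/-0.318 → slack +2.866/-2.520; half-tol=0.229, Σhalf²=0.841351
  -J: nom -20.400 → Σnom=-63.450; wc +0.089/-0.170 → slack +2.955/-2.690; half-tol=0.130, Σhalf²=0.858122
Nominal = -63.450. Worst-case = [-63.450 - 2.690, -63.450 + 2.955] = [-66.140, -60.495]. RSS = √0.858122 = 0.926.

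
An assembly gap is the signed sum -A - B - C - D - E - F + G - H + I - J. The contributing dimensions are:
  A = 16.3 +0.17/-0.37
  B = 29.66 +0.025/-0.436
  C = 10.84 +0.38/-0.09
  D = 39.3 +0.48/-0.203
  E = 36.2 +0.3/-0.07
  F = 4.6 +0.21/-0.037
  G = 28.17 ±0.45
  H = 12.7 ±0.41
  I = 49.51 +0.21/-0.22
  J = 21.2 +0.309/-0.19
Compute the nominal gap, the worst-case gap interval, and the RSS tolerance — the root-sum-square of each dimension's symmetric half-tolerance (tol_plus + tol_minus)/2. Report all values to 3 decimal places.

nominal=-93.120 wc=[-96.074,-90.654] rss=0.909

Stack each dimension's contribution:
  -A: nom -16.300 → Σnom=-16.300; wc +0.370/-0.170 → slack +0.370/-0.170; half-tol=0.270, Σhalf²=0.072900
  -B: nom -29.660 → Σnom=-45.960; wc +0.436/-0.025 → slack +0.806/-0.195; half-tol=0.231, Σhalf²=0.126030
  -C: nom -10.840 → Σnom=-56.800; wc +0.090/-0.380 → slack +0.896/-0.575; half-tol=0.235, Σhalf²=0.181255
  -D: nom -39.300 → Σnom=-96.100; wc +0.203/-0.480 → slack +1.099/-1.055; half-tol=0.342, Σhalf²=0.297878
  -E: nom -36.200 → Σnom=-132.300; wc +0.070/-0.300 → slack +1.169/-1.355; half-tol=0.185, Σhalf²=0.332103
  -F: nom -4.600 → Σnom=-136.900; wc +0.037/-0.210 → slack +1.206/-1.565; half-tol=0.123, Σhalf²=0.347355
  +G: nom +28.170 → Σnom=-108.730; wc +0.450/-0.450 → slack +1.656/-2.015; half-tol=0.450, Σhalf²=0.549855
  -H: nom -12.700 → Σnom=-121.430; wc +0.410/-0.410 → slack +2.066/-2.425; half-tol=0.410, Σhalf²=0.717955
  +I: nom +49.510 → Σnom=-71.920; wc +0.210/-0.220 → slack +2.276/-2.645; half-tol=0.215, Σhalf²=0.764180
  -J: nom -21.200 → Σnom=-93.120; wc +0.190/-0.309 → slack +2.466/-2.954; half-tol=0.249, Σhalf²=0.826430
Nominal = -93.120. Worst-case = [-93.120 - 2.954, -93.120 + 2.466] = [-96.074, -90.654]. RSS = √0.826430 = 0.909.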